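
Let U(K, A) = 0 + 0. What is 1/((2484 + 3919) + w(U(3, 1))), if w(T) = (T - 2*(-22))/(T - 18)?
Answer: 9/57605 ≈ 0.00015624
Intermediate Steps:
U(K, A) = 0
w(T) = (44 + T)/(-18 + T) (w(T) = (T + 44)/(-18 + T) = (44 + T)/(-18 + T))
1/((2484 + 3919) + w(U(3, 1))) = 1/((2484 + 3919) + (44 + 0)/(-18 + 0)) = 1/(6403 + 44/(-18)) = 1/(6403 - 1/18*44) = 1/(6403 - 22/9) = 1/(57605/9) = 9/57605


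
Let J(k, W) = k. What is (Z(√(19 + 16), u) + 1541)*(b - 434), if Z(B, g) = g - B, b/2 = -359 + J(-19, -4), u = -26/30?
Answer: -5498276/3 + 1190*√35 ≈ -1.8257e+6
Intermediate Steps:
u = -13/15 (u = -26*1/30 = -13/15 ≈ -0.86667)
b = -756 (b = 2*(-359 - 19) = 2*(-378) = -756)
(Z(√(19 + 16), u) + 1541)*(b - 434) = ((-13/15 - √(19 + 16)) + 1541)*(-756 - 434) = ((-13/15 - √35) + 1541)*(-1190) = (23102/15 - √35)*(-1190) = -5498276/3 + 1190*√35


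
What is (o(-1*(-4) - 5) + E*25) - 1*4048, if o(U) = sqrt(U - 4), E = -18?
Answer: -4498 + I*sqrt(5) ≈ -4498.0 + 2.2361*I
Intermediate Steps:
o(U) = sqrt(-4 + U)
(o(-1*(-4) - 5) + E*25) - 1*4048 = (sqrt(-4 + (-1*(-4) - 5)) - 18*25) - 1*4048 = (sqrt(-4 + (4 - 5)) - 450) - 4048 = (sqrt(-4 - 1) - 450) - 4048 = (sqrt(-5) - 450) - 4048 = (I*sqrt(5) - 450) - 4048 = (-450 + I*sqrt(5)) - 4048 = -4498 + I*sqrt(5)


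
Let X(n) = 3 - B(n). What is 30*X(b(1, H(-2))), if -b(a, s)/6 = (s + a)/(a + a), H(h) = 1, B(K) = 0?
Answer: 90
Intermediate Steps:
b(a, s) = -3*(a + s)/a (b(a, s) = -6*(s + a)/(a + a) = -6*(a + s)/(2*a) = -6*(a + s)*1/(2*a) = -3*(a + s)/a)
X(n) = 3 (X(n) = 3 - 1*0 = 3 + 0 = 3)
30*X(b(1, H(-2))) = 30*3 = 90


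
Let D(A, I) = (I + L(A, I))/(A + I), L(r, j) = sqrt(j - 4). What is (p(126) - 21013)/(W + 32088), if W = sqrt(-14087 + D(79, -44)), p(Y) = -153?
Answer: -740810/(1123080 + sqrt(35)*sqrt(-493089 + 4*I*sqrt(3))) ≈ -0.65961 + 0.0024399*I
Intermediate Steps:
L(r, j) = sqrt(-4 + j)
D(A, I) = (I + sqrt(-4 + I))/(A + I)
W = sqrt(-493089/35 + 4*I*sqrt(3)/35) (W = sqrt(-14087 + (-44 + sqrt(-4 - 44))/(79 - 44)) = sqrt(-14087 + (-44 + sqrt(-48))/35) = sqrt(-14087 + (-44 + 4*I*sqrt(3))/35) = sqrt(-14087 + (-44/35 + 4*I*sqrt(3)/35)) = sqrt(-493089/35 + 4*I*sqrt(3)/35) ≈ 0.0008 + 118.69*I)
(p(126) - 21013)/(W + 32088) = (-153 - 21013)/(sqrt(-17258115 + 140*I*sqrt(3))/35 + 32088) = -21166/(32088 + sqrt(-17258115 + 140*I*sqrt(3))/35)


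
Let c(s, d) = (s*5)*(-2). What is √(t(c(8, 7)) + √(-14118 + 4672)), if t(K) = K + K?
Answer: √(-160 + I*√9446) ≈ 3.6882 + 13.176*I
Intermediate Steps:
c(s, d) = -10*s (c(s, d) = (5*s)*(-2) = -10*s)
t(K) = 2*K
√(t(c(8, 7)) + √(-14118 + 4672)) = √(2*(-10*8) + √(-14118 + 4672)) = √(2*(-80) + √(-9446)) = √(-160 + I*√9446)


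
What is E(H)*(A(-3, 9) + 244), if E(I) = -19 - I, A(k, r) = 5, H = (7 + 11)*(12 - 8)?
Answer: -22659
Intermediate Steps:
H = 72 (H = 18*4 = 72)
E(H)*(A(-3, 9) + 244) = (-19 - 1*72)*(5 + 244) = (-19 - 72)*249 = -91*249 = -22659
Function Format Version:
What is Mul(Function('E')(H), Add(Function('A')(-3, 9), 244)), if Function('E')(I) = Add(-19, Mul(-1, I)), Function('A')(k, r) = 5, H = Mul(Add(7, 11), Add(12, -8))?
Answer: -22659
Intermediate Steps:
H = 72 (H = Mul(18, 4) = 72)
Mul(Function('E')(H), Add(Function('A')(-3, 9), 244)) = Mul(Add(-19, Mul(-1, 72)), Add(5, 244)) = Mul(Add(-19, -72), 249) = Mul(-91, 249) = -22659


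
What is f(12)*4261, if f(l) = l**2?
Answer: 613584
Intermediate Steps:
f(12)*4261 = 12**2*4261 = 144*4261 = 613584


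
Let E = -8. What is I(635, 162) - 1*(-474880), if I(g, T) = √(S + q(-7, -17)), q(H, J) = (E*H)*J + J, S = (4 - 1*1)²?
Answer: 474880 + 8*I*√15 ≈ 4.7488e+5 + 30.984*I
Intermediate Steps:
S = 9 (S = (4 - 1)² = 3² = 9)
q(H, J) = J - 8*H*J (q(H, J) = (-8*H)*J + J = -8*H*J + J = J - 8*H*J)
I(g, T) = 8*I*√15 (I(g, T) = √(9 - 17*(1 - 8*(-7))) = √(9 - 17*(1 + 56)) = √(9 - 17*57) = √(9 - 969) = √(-960) = 8*I*√15)
I(635, 162) - 1*(-474880) = 8*I*√15 - 1*(-474880) = 8*I*√15 + 474880 = 474880 + 8*I*√15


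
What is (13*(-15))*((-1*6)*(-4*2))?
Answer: -9360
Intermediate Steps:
(13*(-15))*((-1*6)*(-4*2)) = -(-1170)*(-8) = -195*48 = -9360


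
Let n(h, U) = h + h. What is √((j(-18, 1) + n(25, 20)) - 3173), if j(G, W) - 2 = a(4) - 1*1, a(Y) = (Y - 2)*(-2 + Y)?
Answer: I*√3118 ≈ 55.839*I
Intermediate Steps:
a(Y) = (-2 + Y)² (a(Y) = (-2 + Y)*(-2 + Y) = (-2 + Y)²)
n(h, U) = 2*h
j(G, W) = 5 (j(G, W) = 2 + ((-2 + 4)² - 1*1) = 2 + (2² - 1) = 2 + (4 - 1) = 2 + 3 = 5)
√((j(-18, 1) + n(25, 20)) - 3173) = √((5 + 2*25) - 3173) = √((5 + 50) - 3173) = √(55 - 3173) = √(-3118) = I*√3118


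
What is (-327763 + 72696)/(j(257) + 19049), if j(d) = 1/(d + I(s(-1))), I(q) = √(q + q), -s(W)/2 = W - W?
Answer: -65552219/4895594 ≈ -13.390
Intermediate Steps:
s(W) = 0 (s(W) = -2*(W - W) = -2*0 = 0)
I(q) = √2*√q (I(q) = √(2*q) = √2*√q)
j(d) = 1/d (j(d) = 1/(d + √2*√0) = 1/(d + √2*0) = 1/(d + 0) = 1/d)
(-327763 + 72696)/(j(257) + 19049) = (-327763 + 72696)/(1/257 + 19049) = -255067/(1/257 + 19049) = -255067/4895594/257 = -255067*257/4895594 = -65552219/4895594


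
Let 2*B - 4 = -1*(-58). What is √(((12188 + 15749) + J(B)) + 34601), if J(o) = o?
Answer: √62569 ≈ 250.14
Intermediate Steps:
B = 31 (B = 2 + (-1*(-58))/2 = 2 + (½)*58 = 2 + 29 = 31)
√(((12188 + 15749) + J(B)) + 34601) = √(((12188 + 15749) + 31) + 34601) = √((27937 + 31) + 34601) = √(27968 + 34601) = √62569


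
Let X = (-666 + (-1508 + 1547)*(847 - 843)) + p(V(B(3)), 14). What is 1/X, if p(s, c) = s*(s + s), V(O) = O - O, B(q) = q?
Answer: -1/510 ≈ -0.0019608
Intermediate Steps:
V(O) = 0
p(s, c) = 2*s**2 (p(s, c) = s*(2*s) = 2*s**2)
X = -510 (X = (-666 + (-1508 + 1547)*(847 - 843)) + 2*0**2 = (-666 + 39*4) + 2*0 = (-666 + 156) + 0 = -510 + 0 = -510)
1/X = 1/(-510) = -1/510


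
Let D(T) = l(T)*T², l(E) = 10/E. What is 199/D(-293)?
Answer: -199/2930 ≈ -0.067918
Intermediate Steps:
D(T) = 10*T (D(T) = (10/T)*T² = 10*T)
199/D(-293) = 199/((10*(-293))) = 199/(-2930) = 199*(-1/2930) = -199/2930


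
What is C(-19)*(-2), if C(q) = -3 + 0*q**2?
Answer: 6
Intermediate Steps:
C(q) = -3 (C(q) = -3 + 0 = -3)
C(-19)*(-2) = -3*(-2) = 6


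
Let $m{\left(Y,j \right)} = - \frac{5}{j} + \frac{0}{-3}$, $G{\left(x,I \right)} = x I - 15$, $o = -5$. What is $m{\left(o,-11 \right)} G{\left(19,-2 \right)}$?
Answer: $- \frac{265}{11} \approx -24.091$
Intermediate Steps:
$G{\left(x,I \right)} = -15 + I x$ ($G{\left(x,I \right)} = I x - 15 = -15 + I x$)
$m{\left(Y,j \right)} = - \frac{5}{j}$ ($m{\left(Y,j \right)} = - \frac{5}{j} + 0 \left(- \frac{1}{3}\right) = - \frac{5}{j} + 0 = - \frac{5}{j}$)
$m{\left(o,-11 \right)} G{\left(19,-2 \right)} = - \frac{5}{-11} \left(-15 - 38\right) = \left(-5\right) \left(- \frac{1}{11}\right) \left(-15 - 38\right) = \frac{5}{11} \left(-53\right) = - \frac{265}{11}$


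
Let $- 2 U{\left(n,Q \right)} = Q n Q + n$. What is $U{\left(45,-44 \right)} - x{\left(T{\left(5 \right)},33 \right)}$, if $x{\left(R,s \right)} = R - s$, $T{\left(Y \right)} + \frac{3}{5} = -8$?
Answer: $- \frac{435409}{10} \approx -43541.0$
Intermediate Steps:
$U{\left(n,Q \right)} = - \frac{n}{2} - \frac{n Q^{2}}{2}$ ($U{\left(n,Q \right)} = - \frac{Q n Q + n}{2} = - \frac{n Q^{2} + n}{2} = - \frac{n + n Q^{2}}{2} = - \frac{n}{2} - \frac{n Q^{2}}{2}$)
$T{\left(Y \right)} = - \frac{43}{5}$ ($T{\left(Y \right)} = - \frac{3}{5} - 8 = - \frac{43}{5}$)
$U{\left(45,-44 \right)} - x{\left(T{\left(5 \right)},33 \right)} = \left(- \frac{1}{2}\right) 45 \left(1 + \left(-44\right)^{2}\right) - \left(- \frac{43}{5} - 33\right) = \left(- \frac{1}{2}\right) 45 \left(1 + 1936\right) - \left(- \frac{43}{5} - 33\right) = \left(- \frac{1}{2}\right) 45 \cdot 1937 - - \frac{208}{5} = - \frac{87165}{2} + \frac{208}{5} = - \frac{435409}{10}$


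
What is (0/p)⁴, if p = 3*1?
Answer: 0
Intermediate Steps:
p = 3
(0/p)⁴ = (0/3)⁴ = (0*(⅓))⁴ = 0⁴ = 0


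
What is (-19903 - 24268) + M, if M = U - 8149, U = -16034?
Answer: -68354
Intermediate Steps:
M = -24183 (M = -16034 - 8149 = -24183)
(-19903 - 24268) + M = (-19903 - 24268) - 24183 = -44171 - 24183 = -68354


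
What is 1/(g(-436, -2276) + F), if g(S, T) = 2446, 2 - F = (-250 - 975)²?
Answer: -1/1498177 ≈ -6.6748e-7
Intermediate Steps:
F = -1500623 (F = 2 - (-250 - 975)² = 2 - 1*(-1225)² = 2 - 1*1500625 = 2 - 1500625 = -1500623)
1/(g(-436, -2276) + F) = 1/(2446 - 1500623) = 1/(-1498177) = -1/1498177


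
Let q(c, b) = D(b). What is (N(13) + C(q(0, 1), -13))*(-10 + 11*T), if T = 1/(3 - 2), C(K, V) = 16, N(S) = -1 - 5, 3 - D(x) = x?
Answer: 10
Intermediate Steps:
D(x) = 3 - x
q(c, b) = 3 - b
N(S) = -6
T = 1 (T = 1/1 = 1)
(N(13) + C(q(0, 1), -13))*(-10 + 11*T) = (-6 + 16)*(-10 + 11*1) = 10*(-10 + 11) = 10*1 = 10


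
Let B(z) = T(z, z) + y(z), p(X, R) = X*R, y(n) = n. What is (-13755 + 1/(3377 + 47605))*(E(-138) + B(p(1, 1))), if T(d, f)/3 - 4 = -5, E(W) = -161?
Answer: 114304957667/50982 ≈ 2.2421e+6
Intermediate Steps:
T(d, f) = -3 (T(d, f) = 12 + 3*(-5) = 12 - 15 = -3)
p(X, R) = R*X
B(z) = -3 + z
(-13755 + 1/(3377 + 47605))*(E(-138) + B(p(1, 1))) = (-13755 + 1/(3377 + 47605))*(-161 + (-3 + 1*1)) = (-13755 + 1/50982)*(-161 + (-3 + 1)) = (-13755 + 1/50982)*(-161 - 2) = -701257409/50982*(-163) = 114304957667/50982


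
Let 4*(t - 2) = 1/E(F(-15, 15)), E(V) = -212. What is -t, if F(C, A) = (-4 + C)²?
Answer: -1695/848 ≈ -1.9988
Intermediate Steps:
t = 1695/848 (t = 2 + (¼)/(-212) = 2 + (¼)*(-1/212) = 2 - 1/848 = 1695/848 ≈ 1.9988)
-t = -1*1695/848 = -1695/848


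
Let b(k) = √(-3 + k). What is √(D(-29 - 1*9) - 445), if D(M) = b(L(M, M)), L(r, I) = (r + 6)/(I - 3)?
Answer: √(-748045 + 41*I*√3731)/41 ≈ 0.035312 + 21.095*I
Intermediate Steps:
L(r, I) = (6 + r)/(-3 + I)
D(M) = √(-3 + (6 + M)/(-3 + M))
√(D(-29 - 1*9) - 445) = √(√((15 - 2*(-29 - 1*9))/(-3 + (-29 - 1*9))) - 445) = √(√((15 - 2*(-29 - 9))/(-3 + (-29 - 9))) - 445) = √(√((15 - 2*(-38))/(-3 - 38)) - 445) = √(√((15 + 76)/(-41)) - 445) = √(√(-1/41*91) - 445) = √(√(-91/41) - 445) = √(I*√3731/41 - 445) = √(-445 + I*√3731/41)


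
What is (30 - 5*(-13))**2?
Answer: 9025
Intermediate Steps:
(30 - 5*(-13))**2 = (30 + 65)**2 = 95**2 = 9025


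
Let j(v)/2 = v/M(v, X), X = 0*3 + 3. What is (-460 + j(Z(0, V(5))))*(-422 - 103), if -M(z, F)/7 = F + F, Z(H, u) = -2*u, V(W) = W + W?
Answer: 241000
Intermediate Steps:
V(W) = 2*W
X = 3 (X = 0 + 3 = 3)
M(z, F) = -14*F (M(z, F) = -7*(F + F) = -14*F)
j(v) = -v/21 (j(v) = 2*(v/((-14*3))) = 2*(v/(-42)) = 2*(v*(-1/42)) = 2*(-v/42) = -v/21)
(-460 + j(Z(0, V(5))))*(-422 - 103) = (-460 - (-2)*2*5/21)*(-422 - 103) = (-460 - (-2)*10/21)*(-525) = (-460 - 1/21*(-20))*(-525) = (-460 + 20/21)*(-525) = -9640/21*(-525) = 241000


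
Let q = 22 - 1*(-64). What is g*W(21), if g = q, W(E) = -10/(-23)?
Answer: 860/23 ≈ 37.391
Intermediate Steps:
W(E) = 10/23 (W(E) = -10*(-1/23) = 10/23)
q = 86 (q = 22 + 64 = 86)
g = 86
g*W(21) = 86*(10/23) = 860/23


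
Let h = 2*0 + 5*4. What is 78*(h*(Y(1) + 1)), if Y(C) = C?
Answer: 3120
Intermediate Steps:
h = 20 (h = 0 + 20 = 20)
78*(h*(Y(1) + 1)) = 78*(20*(1 + 1)) = 78*(20*2) = 78*40 = 3120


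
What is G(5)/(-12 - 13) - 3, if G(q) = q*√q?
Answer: -3 - √5/5 ≈ -3.4472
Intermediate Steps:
G(q) = q^(3/2)
G(5)/(-12 - 13) - 3 = 5^(3/2)/(-12 - 13) - 3 = (5*√5)/(-25) - 3 = -√5/5 - 3 = -3 - √5/5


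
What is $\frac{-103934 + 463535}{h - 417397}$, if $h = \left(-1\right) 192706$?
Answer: $- \frac{359601}{610103} \approx -0.58941$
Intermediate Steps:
$h = -192706$
$\frac{-103934 + 463535}{h - 417397} = \frac{-103934 + 463535}{-192706 - 417397} = \frac{359601}{-610103} = 359601 \left(- \frac{1}{610103}\right) = - \frac{359601}{610103}$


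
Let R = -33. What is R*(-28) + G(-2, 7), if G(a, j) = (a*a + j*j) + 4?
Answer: 981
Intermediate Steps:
G(a, j) = 4 + a² + j² (G(a, j) = (a² + j²) + 4 = 4 + a² + j²)
R*(-28) + G(-2, 7) = -33*(-28) + (4 + (-2)² + 7²) = 924 + (4 + 4 + 49) = 924 + 57 = 981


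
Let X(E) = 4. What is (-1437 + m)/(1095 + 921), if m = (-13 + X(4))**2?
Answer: -113/168 ≈ -0.67262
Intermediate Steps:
m = 81 (m = (-13 + 4)**2 = (-9)**2 = 81)
(-1437 + m)/(1095 + 921) = (-1437 + 81)/(1095 + 921) = -1356/2016 = -1356*1/2016 = -113/168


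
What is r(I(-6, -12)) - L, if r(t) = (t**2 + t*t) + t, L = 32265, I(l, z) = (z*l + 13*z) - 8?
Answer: -15429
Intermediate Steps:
I(l, z) = -8 + 13*z + l*z (I(l, z) = (l*z + 13*z) - 8 = (13*z + l*z) - 8 = -8 + 13*z + l*z)
r(t) = t + 2*t**2 (r(t) = (t**2 + t**2) + t = 2*t**2 + t = t + 2*t**2)
r(I(-6, -12)) - L = (-8 + 13*(-12) - 6*(-12))*(1 + 2*(-8 + 13*(-12) - 6*(-12))) - 1*32265 = (-8 - 156 + 72)*(1 + 2*(-8 - 156 + 72)) - 32265 = -92*(1 + 2*(-92)) - 32265 = -92*(1 - 184) - 32265 = -92*(-183) - 32265 = 16836 - 32265 = -15429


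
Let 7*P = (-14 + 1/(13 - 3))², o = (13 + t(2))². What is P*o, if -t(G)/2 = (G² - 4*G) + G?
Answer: 5583769/700 ≈ 7976.8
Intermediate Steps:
t(G) = -2*G² + 6*G (t(G) = -2*((G² - 4*G) + G) = -2*(G² - 3*G) = -2*G² + 6*G)
o = 289 (o = (13 + 2*2*(3 - 1*2))² = (13 + 2*2*(3 - 2))² = (13 + 2*2*1)² = (13 + 4)² = 17² = 289)
P = 19321/700 (P = (-14 + 1/(13 - 3))²/7 = (-14 + 1/10)²/7 = (-14 + ⅒)²/7 = (-139/10)²/7 = (⅐)*(19321/100) = 19321/700 ≈ 27.601)
P*o = (19321/700)*289 = 5583769/700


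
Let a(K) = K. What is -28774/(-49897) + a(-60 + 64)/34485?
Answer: 992470978/1720698045 ≈ 0.57678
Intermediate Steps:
-28774/(-49897) + a(-60 + 64)/34485 = -28774/(-49897) + (-60 + 64)/34485 = -28774*(-1/49897) + 4*(1/34485) = 28774/49897 + 4/34485 = 992470978/1720698045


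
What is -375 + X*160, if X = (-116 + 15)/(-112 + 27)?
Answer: -3143/17 ≈ -184.88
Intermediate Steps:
X = 101/85 (X = -101/(-85) = -101*(-1/85) = 101/85 ≈ 1.1882)
-375 + X*160 = -375 + (101/85)*160 = -375 + 3232/17 = -3143/17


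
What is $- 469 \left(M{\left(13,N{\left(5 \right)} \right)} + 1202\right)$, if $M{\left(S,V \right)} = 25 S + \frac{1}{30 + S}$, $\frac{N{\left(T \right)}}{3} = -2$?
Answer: $- \frac{30795478}{43} \approx -7.1617 \cdot 10^{5}$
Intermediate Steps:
$N{\left(T \right)} = -6$ ($N{\left(T \right)} = 3 \left(-2\right) = -6$)
$M{\left(S,V \right)} = \frac{1}{30 + S} + 25 S$
$- 469 \left(M{\left(13,N{\left(5 \right)} \right)} + 1202\right) = - 469 \left(\frac{1 + 25 \cdot 13^{2} + 750 \cdot 13}{30 + 13} + 1202\right) = - 469 \left(\frac{1 + 25 \cdot 169 + 9750}{43} + 1202\right) = - 469 \left(\frac{1 + 4225 + 9750}{43} + 1202\right) = - 469 \left(\frac{1}{43} \cdot 13976 + 1202\right) = - 469 \left(\frac{13976}{43} + 1202\right) = \left(-469\right) \frac{65662}{43} = - \frac{30795478}{43}$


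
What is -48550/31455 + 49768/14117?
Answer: 176014418/88810047 ≈ 1.9819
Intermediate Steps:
-48550/31455 + 49768/14117 = -48550*1/31455 + 49768*(1/14117) = -9710/6291 + 49768/14117 = 176014418/88810047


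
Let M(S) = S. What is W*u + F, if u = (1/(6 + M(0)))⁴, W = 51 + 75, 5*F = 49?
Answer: 3563/360 ≈ 9.8972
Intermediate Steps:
F = 49/5 (F = (⅕)*49 = 49/5 ≈ 9.8000)
W = 126
u = 1/1296 (u = (1/(6 + 0))⁴ = (1/6)⁴ = (⅙)⁴ = 1/1296 ≈ 0.00077160)
W*u + F = 126*(1/1296) + 49/5 = 7/72 + 49/5 = 3563/360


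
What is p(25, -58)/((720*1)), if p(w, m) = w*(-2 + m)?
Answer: -25/12 ≈ -2.0833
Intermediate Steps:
p(25, -58)/((720*1)) = (25*(-2 - 58))/((720*1)) = (25*(-60))/720 = -1500*1/720 = -25/12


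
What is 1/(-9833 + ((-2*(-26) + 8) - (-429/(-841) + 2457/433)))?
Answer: -364153/3561119363 ≈ -0.00010226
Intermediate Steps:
1/(-9833 + ((-2*(-26) + 8) - (-429/(-841) + 2457/433))) = 1/(-9833 + ((52 + 8) - (-429*(-1/841) + 2457*(1/433)))) = 1/(-9833 + (60 - (429/841 + 2457/433))) = 1/(-9833 + (60 - 1*2252094/364153)) = 1/(-9833 + (60 - 2252094/364153)) = 1/(-9833 + 19597086/364153) = 1/(-3561119363/364153) = -364153/3561119363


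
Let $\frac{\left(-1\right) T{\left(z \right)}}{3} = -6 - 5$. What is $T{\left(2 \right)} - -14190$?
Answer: $14223$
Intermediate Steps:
$T{\left(z \right)} = 33$ ($T{\left(z \right)} = - 3 \left(-6 - 5\right) = \left(-3\right) \left(-11\right) = 33$)
$T{\left(2 \right)} - -14190 = 33 - -14190 = 33 + 14190 = 14223$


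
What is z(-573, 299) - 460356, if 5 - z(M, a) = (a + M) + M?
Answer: -459504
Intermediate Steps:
z(M, a) = 5 - a - 2*M (z(M, a) = 5 - ((a + M) + M) = 5 - ((M + a) + M) = 5 - (a + 2*M) = 5 + (-a - 2*M) = 5 - a - 2*M)
z(-573, 299) - 460356 = (5 - 1*299 - 2*(-573)) - 460356 = (5 - 299 + 1146) - 460356 = 852 - 460356 = -459504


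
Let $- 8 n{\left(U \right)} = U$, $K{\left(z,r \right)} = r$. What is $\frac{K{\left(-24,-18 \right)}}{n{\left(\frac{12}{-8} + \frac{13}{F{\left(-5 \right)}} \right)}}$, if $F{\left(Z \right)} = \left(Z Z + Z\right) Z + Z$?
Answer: $- \frac{30240}{341} \approx -88.68$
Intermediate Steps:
$F{\left(Z \right)} = Z + Z \left(Z + Z^{2}\right)$ ($F{\left(Z \right)} = \left(Z^{2} + Z\right) Z + Z = \left(Z + Z^{2}\right) Z + Z = Z \left(Z + Z^{2}\right) + Z = Z + Z \left(Z + Z^{2}\right)$)
$n{\left(U \right)} = - \frac{U}{8}$
$\frac{K{\left(-24,-18 \right)}}{n{\left(\frac{12}{-8} + \frac{13}{F{\left(-5 \right)}} \right)}} = - \frac{18}{\left(- \frac{1}{8}\right) \left(\frac{12}{-8} + \frac{13}{\left(-5\right) \left(1 - 5 + \left(-5\right)^{2}\right)}\right)} = - \frac{18}{\left(- \frac{1}{8}\right) \left(12 \left(- \frac{1}{8}\right) + \frac{13}{\left(-5\right) \left(1 - 5 + 25\right)}\right)} = - \frac{18}{\left(- \frac{1}{8}\right) \left(- \frac{3}{2} + \frac{13}{\left(-5\right) 21}\right)} = - \frac{18}{\left(- \frac{1}{8}\right) \left(- \frac{3}{2} + \frac{13}{-105}\right)} = - \frac{18}{\left(- \frac{1}{8}\right) \left(- \frac{3}{2} + 13 \left(- \frac{1}{105}\right)\right)} = - \frac{18}{\left(- \frac{1}{8}\right) \left(- \frac{3}{2} - \frac{13}{105}\right)} = - \frac{18}{\left(- \frac{1}{8}\right) \left(- \frac{341}{210}\right)} = - \frac{18}{\frac{341}{1680}} = \left(-18\right) \frac{1680}{341} = - \frac{30240}{341}$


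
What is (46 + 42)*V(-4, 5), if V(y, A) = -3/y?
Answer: 66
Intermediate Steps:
(46 + 42)*V(-4, 5) = (46 + 42)*(-3/(-4)) = 88*(-3*(-1/4)) = 88*(3/4) = 66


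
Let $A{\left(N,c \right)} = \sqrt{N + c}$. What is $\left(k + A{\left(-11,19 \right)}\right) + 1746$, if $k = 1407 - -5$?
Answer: $3158 + 2 \sqrt{2} \approx 3160.8$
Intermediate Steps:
$k = 1412$ ($k = 1407 + 5 = 1412$)
$\left(k + A{\left(-11,19 \right)}\right) + 1746 = \left(1412 + \sqrt{-11 + 19}\right) + 1746 = \left(1412 + \sqrt{8}\right) + 1746 = \left(1412 + 2 \sqrt{2}\right) + 1746 = 3158 + 2 \sqrt{2}$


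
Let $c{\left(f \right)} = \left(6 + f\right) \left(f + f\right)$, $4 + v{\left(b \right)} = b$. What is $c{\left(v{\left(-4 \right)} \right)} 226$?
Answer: $7232$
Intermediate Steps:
$v{\left(b \right)} = -4 + b$
$c{\left(f \right)} = 2 f \left(6 + f\right)$ ($c{\left(f \right)} = \left(6 + f\right) 2 f = 2 f \left(6 + f\right)$)
$c{\left(v{\left(-4 \right)} \right)} 226 = 2 \left(-4 - 4\right) \left(6 - 8\right) 226 = 2 \left(-8\right) \left(6 - 8\right) 226 = 2 \left(-8\right) \left(-2\right) 226 = 32 \cdot 226 = 7232$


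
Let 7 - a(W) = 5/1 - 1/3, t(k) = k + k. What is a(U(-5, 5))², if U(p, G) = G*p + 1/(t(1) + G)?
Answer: 49/9 ≈ 5.4444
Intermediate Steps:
t(k) = 2*k
U(p, G) = 1/(2 + G) + G*p (U(p, G) = G*p + 1/(2*1 + G) = G*p + 1/(2 + G) = 1/(2 + G) + G*p)
a(W) = 7/3 (a(W) = 7 - (5/1 - 1/3) = 7 - (5*1 - 1*⅓) = 7 - (5 - ⅓) = 7 - 1*14/3 = 7 - 14/3 = 7/3)
a(U(-5, 5))² = (7/3)² = 49/9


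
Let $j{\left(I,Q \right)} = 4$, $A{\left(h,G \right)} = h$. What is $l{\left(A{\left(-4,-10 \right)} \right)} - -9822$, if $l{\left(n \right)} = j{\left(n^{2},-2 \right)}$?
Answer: $9826$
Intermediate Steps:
$l{\left(n \right)} = 4$
$l{\left(A{\left(-4,-10 \right)} \right)} - -9822 = 4 - -9822 = 4 + 9822 = 9826$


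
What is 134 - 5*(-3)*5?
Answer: 209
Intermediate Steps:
134 - 5*(-3)*5 = 134 + 15*5 = 134 + 75 = 209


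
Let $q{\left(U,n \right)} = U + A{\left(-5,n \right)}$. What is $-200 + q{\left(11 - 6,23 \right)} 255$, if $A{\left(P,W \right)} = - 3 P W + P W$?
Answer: $59725$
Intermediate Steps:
$A{\left(P,W \right)} = - 2 P W$ ($A{\left(P,W \right)} = - 3 P W + P W = - 2 P W$)
$q{\left(U,n \right)} = U + 10 n$ ($q{\left(U,n \right)} = U - - 10 n = U + 10 n$)
$-200 + q{\left(11 - 6,23 \right)} 255 = -200 + \left(\left(11 - 6\right) + 10 \cdot 23\right) 255 = -200 + \left(5 + 230\right) 255 = -200 + 235 \cdot 255 = -200 + 59925 = 59725$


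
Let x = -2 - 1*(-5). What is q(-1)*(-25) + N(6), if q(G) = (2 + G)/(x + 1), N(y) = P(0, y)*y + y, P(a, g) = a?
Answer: -¼ ≈ -0.25000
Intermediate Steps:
x = 3 (x = -2 + 5 = 3)
N(y) = y (N(y) = 0*y + y = 0 + y = y)
q(G) = ½ + G/4 (q(G) = (2 + G)/(3 + 1) = (2 + G)/4 = (2 + G)*(¼) = ½ + G/4)
q(-1)*(-25) + N(6) = (½ + (¼)*(-1))*(-25) + 6 = (½ - ¼)*(-25) + 6 = (¼)*(-25) + 6 = -25/4 + 6 = -¼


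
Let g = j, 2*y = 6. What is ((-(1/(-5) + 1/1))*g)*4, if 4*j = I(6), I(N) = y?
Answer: -12/5 ≈ -2.4000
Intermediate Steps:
y = 3 (y = (½)*6 = 3)
I(N) = 3
j = ¾ (j = (¼)*3 = ¾ ≈ 0.75000)
g = ¾ ≈ 0.75000
((-(1/(-5) + 1/1))*g)*4 = (-(1/(-5) + 1/1)*(¾))*4 = (-(1*(-⅕) + 1*1)*(¾))*4 = (-(-⅕ + 1)*(¾))*4 = (-1*⅘*(¾))*4 = -⅘*¾*4 = -⅗*4 = -12/5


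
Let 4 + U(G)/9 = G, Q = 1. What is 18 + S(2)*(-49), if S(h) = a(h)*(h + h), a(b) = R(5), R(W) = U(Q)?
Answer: 5310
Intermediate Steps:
U(G) = -36 + 9*G
R(W) = -27 (R(W) = -36 + 9*1 = -36 + 9 = -27)
a(b) = -27
S(h) = -54*h (S(h) = -27*(h + h) = -54*h)
18 + S(2)*(-49) = 18 - 54*2*(-49) = 18 - 108*(-49) = 18 + 5292 = 5310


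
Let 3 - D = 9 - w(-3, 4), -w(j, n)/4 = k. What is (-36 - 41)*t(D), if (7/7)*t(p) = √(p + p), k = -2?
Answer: -154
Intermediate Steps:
w(j, n) = 8 (w(j, n) = -4*(-2) = 8)
D = 2 (D = 3 - (9 - 1*8) = 3 - (9 - 8) = 3 - 1*1 = 3 - 1 = 2)
t(p) = √2*√p (t(p) = √(p + p) = √(2*p) = √2*√p)
(-36 - 41)*t(D) = (-36 - 41)*(√2*√2) = -77*2 = -154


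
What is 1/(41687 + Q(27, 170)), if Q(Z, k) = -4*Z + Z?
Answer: 1/41606 ≈ 2.4035e-5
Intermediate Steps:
Q(Z, k) = -3*Z
1/(41687 + Q(27, 170)) = 1/(41687 - 3*27) = 1/(41687 - 81) = 1/41606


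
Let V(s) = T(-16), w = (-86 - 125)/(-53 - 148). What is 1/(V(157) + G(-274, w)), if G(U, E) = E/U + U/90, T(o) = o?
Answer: -826110/15735971 ≈ -0.052498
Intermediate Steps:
w = 211/201 (w = -211/(-201) = -211*(-1/201) = 211/201 ≈ 1.0498)
G(U, E) = U/90 + E/U (G(U, E) = E/U + U*(1/90) = E/U + U/90 = U/90 + E/U)
V(s) = -16
1/(V(157) + G(-274, w)) = 1/(-16 + ((1/90)*(-274) + (211/201)/(-274))) = 1/(-16 + (-137/45 + (211/201)*(-1/274))) = 1/(-16 + (-137/45 - 211/55074)) = 1/(-16 - 2518211/826110) = 1/(-15735971/826110) = -826110/15735971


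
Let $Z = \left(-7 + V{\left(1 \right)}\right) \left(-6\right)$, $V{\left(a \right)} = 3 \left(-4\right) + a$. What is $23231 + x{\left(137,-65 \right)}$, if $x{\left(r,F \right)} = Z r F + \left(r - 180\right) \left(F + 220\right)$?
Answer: $-945174$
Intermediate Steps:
$V{\left(a \right)} = -12 + a$
$Z = 108$ ($Z = \left(-7 + \left(-12 + 1\right)\right) \left(-6\right) = \left(-7 - 11\right) \left(-6\right) = \left(-18\right) \left(-6\right) = 108$)
$x{\left(r,F \right)} = \left(-180 + r\right) \left(220 + F\right) + 108 F r$ ($x{\left(r,F \right)} = 108 r F + \left(r - 180\right) \left(F + 220\right) = 108 F r + \left(-180 + r\right) \left(220 + F\right) = \left(-180 + r\right) \left(220 + F\right) + 108 F r$)
$23231 + x{\left(137,-65 \right)} = 23231 + \left(-39600 - -11700 + 220 \cdot 137 + 109 \left(-65\right) 137\right) = 23231 + \left(-39600 + 11700 + 30140 - 970645\right) = 23231 - 968405 = -945174$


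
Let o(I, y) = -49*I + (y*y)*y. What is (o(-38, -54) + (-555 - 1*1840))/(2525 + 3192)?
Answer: -157997/5717 ≈ -27.636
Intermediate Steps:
o(I, y) = y**3 - 49*I (o(I, y) = -49*I + y**2*y = -49*I + y**3 = y**3 - 49*I)
(o(-38, -54) + (-555 - 1*1840))/(2525 + 3192) = (((-54)**3 - 49*(-38)) + (-555 - 1*1840))/(2525 + 3192) = ((-157464 + 1862) + (-555 - 1840))/5717 = (-155602 - 2395)*(1/5717) = -157997*1/5717 = -157997/5717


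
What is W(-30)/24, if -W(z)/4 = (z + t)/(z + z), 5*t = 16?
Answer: -67/900 ≈ -0.074444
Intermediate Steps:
t = 16/5 (t = (⅕)*16 = 16/5 ≈ 3.2000)
W(z) = -2*(16/5 + z)/z (W(z) = -4*(z + 16/5)/(z + z) = -4*(16/5 + z)/(2*z) = -4*(16/5 + z)*1/(2*z) = -2*(16/5 + z)/z)
W(-30)/24 = (-2 - 32/5/(-30))/24 = (-2 - 32/5*(-1/30))*(1/24) = (-2 + 16/75)*(1/24) = -134/75*1/24 = -67/900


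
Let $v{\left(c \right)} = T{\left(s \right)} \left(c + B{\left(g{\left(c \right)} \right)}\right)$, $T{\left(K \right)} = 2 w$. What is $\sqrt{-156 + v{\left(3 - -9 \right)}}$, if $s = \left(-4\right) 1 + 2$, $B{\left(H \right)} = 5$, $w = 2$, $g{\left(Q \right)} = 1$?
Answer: $2 i \sqrt{22} \approx 9.3808 i$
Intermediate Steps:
$s = -2$ ($s = -4 + 2 = -2$)
$T{\left(K \right)} = 4$ ($T{\left(K \right)} = 2 \cdot 2 = 4$)
$v{\left(c \right)} = 20 + 4 c$ ($v{\left(c \right)} = 4 \left(c + 5\right) = 4 \left(5 + c\right) = 20 + 4 c$)
$\sqrt{-156 + v{\left(3 - -9 \right)}} = \sqrt{-156 + \left(20 + 4 \left(3 - -9\right)\right)} = \sqrt{-156 + \left(20 + 4 \left(3 + 9\right)\right)} = \sqrt{-156 + \left(20 + 4 \cdot 12\right)} = \sqrt{-156 + \left(20 + 48\right)} = \sqrt{-156 + 68} = \sqrt{-88} = 2 i \sqrt{22}$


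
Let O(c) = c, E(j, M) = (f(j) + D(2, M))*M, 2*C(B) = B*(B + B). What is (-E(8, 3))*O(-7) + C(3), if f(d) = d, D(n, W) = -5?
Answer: 72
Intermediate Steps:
C(B) = B**2 (C(B) = (B*(B + B))/2 = (B*(2*B))/2 = (2*B**2)/2 = B**2)
E(j, M) = M*(-5 + j) (E(j, M) = (j - 5)*M = (-5 + j)*M = M*(-5 + j))
(-E(8, 3))*O(-7) + C(3) = -3*(-5 + 8)*(-7) + 3**2 = -3*3*(-7) + 9 = -1*9*(-7) + 9 = -9*(-7) + 9 = 63 + 9 = 72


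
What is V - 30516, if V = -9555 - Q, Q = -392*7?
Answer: -37327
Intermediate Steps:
Q = -2744
V = -6811 (V = -9555 - 1*(-2744) = -9555 + 2744 = -6811)
V - 30516 = -6811 - 30516 = -37327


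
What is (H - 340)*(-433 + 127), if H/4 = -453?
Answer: 658512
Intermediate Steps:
H = -1812 (H = 4*(-453) = -1812)
(H - 340)*(-433 + 127) = (-1812 - 340)*(-433 + 127) = -2152*(-306) = 658512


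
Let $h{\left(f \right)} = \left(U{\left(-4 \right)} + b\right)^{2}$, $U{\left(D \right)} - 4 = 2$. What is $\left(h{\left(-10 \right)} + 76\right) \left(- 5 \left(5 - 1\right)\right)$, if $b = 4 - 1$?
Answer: $-3140$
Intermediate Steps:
$U{\left(D \right)} = 6$ ($U{\left(D \right)} = 4 + 2 = 6$)
$b = 3$
$h{\left(f \right)} = 81$ ($h{\left(f \right)} = \left(6 + 3\right)^{2} = 9^{2} = 81$)
$\left(h{\left(-10 \right)} + 76\right) \left(- 5 \left(5 - 1\right)\right) = \left(81 + 76\right) \left(- 5 \left(5 - 1\right)\right) = 157 \left(\left(-5\right) 4\right) = 157 \left(-20\right) = -3140$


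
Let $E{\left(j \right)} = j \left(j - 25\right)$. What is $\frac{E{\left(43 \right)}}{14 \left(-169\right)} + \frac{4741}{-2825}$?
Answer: $- \frac{6701878}{3341975} \approx -2.0054$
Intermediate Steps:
$E{\left(j \right)} = j \left(-25 + j\right)$
$\frac{E{\left(43 \right)}}{14 \left(-169\right)} + \frac{4741}{-2825} = \frac{43 \left(-25 + 43\right)}{14 \left(-169\right)} + \frac{4741}{-2825} = \frac{43 \cdot 18}{-2366} + 4741 \left(- \frac{1}{2825}\right) = 774 \left(- \frac{1}{2366}\right) - \frac{4741}{2825} = - \frac{387}{1183} - \frac{4741}{2825} = - \frac{6701878}{3341975}$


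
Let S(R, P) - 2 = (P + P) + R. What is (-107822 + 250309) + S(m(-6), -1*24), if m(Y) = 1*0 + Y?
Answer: 142435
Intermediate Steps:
m(Y) = Y (m(Y) = 0 + Y = Y)
S(R, P) = 2 + R + 2*P (S(R, P) = 2 + ((P + P) + R) = 2 + (2*P + R) = 2 + (R + 2*P) = 2 + R + 2*P)
(-107822 + 250309) + S(m(-6), -1*24) = (-107822 + 250309) + (2 - 6 + 2*(-1*24)) = 142487 + (2 - 6 + 2*(-24)) = 142487 + (2 - 6 - 48) = 142487 - 52 = 142435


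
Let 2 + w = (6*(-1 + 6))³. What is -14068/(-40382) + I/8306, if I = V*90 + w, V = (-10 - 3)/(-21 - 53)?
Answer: 22342829549/6205138502 ≈ 3.6007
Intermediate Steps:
V = 13/74 (V = -13/(-74) = -13*(-1/74) = 13/74 ≈ 0.17568)
w = 26998 (w = -2 + (6*(-1 + 6))³ = -2 + (6*5)³ = -2 + 30³ = -2 + 27000 = 26998)
I = 999511/37 (I = (13/74)*90 + 26998 = 585/37 + 26998 = 999511/37 ≈ 27014.)
-14068/(-40382) + I/8306 = -14068/(-40382) + (999511/37)/8306 = -14068*(-1/40382) + (999511/37)*(1/8306) = 7034/20191 + 999511/307322 = 22342829549/6205138502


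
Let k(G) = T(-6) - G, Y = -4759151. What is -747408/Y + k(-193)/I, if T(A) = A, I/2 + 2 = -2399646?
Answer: 115682008501/736792721216 ≈ 0.15701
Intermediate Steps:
I = -4799296 (I = -4 + 2*(-2399646) = -4 - 4799292 = -4799296)
k(G) = -6 - G
-747408/Y + k(-193)/I = -747408/(-4759151) + (-6 - 1*(-193))/(-4799296) = -747408*(-1/4759151) + (-6 + 193)*(-1/4799296) = 747408/4759151 + 187*(-1/4799296) = 747408/4759151 - 187/4799296 = 115682008501/736792721216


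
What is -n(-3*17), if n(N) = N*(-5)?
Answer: -255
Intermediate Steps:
n(N) = -5*N
-n(-3*17) = -(-5)*(-3*17) = -(-5)*(-51) = -1*255 = -255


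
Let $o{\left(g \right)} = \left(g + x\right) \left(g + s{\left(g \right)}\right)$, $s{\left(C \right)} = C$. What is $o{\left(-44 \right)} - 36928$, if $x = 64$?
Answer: $-38688$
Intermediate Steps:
$o{\left(g \right)} = 2 g \left(64 + g\right)$ ($o{\left(g \right)} = \left(g + 64\right) \left(g + g\right) = \left(64 + g\right) 2 g = 2 g \left(64 + g\right)$)
$o{\left(-44 \right)} - 36928 = 2 \left(-44\right) \left(64 - 44\right) - 36928 = 2 \left(-44\right) 20 - 36928 = -1760 - 36928 = -38688$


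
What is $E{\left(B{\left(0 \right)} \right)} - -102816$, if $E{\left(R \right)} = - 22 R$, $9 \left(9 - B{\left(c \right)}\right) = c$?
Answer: $102618$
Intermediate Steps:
$B{\left(c \right)} = 9 - \frac{c}{9}$
$E{\left(B{\left(0 \right)} \right)} - -102816 = - 22 \left(9 - 0\right) - -102816 = - 22 \left(9 + 0\right) + 102816 = \left(-22\right) 9 + 102816 = -198 + 102816 = 102618$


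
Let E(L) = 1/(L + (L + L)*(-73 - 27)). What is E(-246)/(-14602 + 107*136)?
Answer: -1/2447700 ≈ -4.0855e-7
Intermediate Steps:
E(L) = -1/(199*L) (E(L) = 1/(L + (2*L)*(-100)) = 1/(L - 200*L) = 1/(-199*L) = -1/(199*L))
E(-246)/(-14602 + 107*136) = (-1/199/(-246))/(-14602 + 107*136) = (-1/199*(-1/246))/(-14602 + 14552) = (1/48954)/(-50) = (1/48954)*(-1/50) = -1/2447700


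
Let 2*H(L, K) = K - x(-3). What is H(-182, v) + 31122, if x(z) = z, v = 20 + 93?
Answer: 31180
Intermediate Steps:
v = 113
H(L, K) = 3/2 + K/2 (H(L, K) = (K - 1*(-3))/2 = (K + 3)/2 = (3 + K)/2 = 3/2 + K/2)
H(-182, v) + 31122 = (3/2 + (½)*113) + 31122 = (3/2 + 113/2) + 31122 = 58 + 31122 = 31180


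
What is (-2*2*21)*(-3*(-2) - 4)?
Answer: -168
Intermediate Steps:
(-2*2*21)*(-3*(-2) - 4) = (-4*21)*(6 - 4) = -84*2 = -168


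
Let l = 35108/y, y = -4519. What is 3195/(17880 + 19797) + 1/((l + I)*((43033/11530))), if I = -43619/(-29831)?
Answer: 44493784624205/1051459404639997 ≈ 0.042316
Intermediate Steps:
l = -35108/4519 (l = 35108/(-4519) = 35108*(-1/4519) = -35108/4519 ≈ -7.7690)
I = 43619/29831 (I = -43619*(-1/29831) = 43619/29831 ≈ 1.4622)
3195/(17880 + 19797) + 1/((l + I)*((43033/11530))) = 3195/(17880 + 19797) + 1/((-35108/4519 + 43619/29831)*((43033/11530))) = 3195/37677 + 1/((-850192487/134806289)*((43033*(1/11530)))) = 3195*(1/37677) - 134806289/(850192487*43033/11530) = 1065/12559 - 134806289/850192487*11530/43033 = 1065/12559 - 67578978790/1590710143177 = 44493784624205/1051459404639997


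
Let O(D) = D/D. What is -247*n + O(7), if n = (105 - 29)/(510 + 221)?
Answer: -18041/731 ≈ -24.680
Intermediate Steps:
O(D) = 1
n = 76/731 ≈ 0.10397
-247*n + O(7) = -247*76/731 + 1 = -18772/731 + 1 = -18041/731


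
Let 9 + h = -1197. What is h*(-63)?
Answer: 75978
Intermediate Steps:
h = -1206 (h = -9 - 1197 = -1206)
h*(-63) = -1206*(-63) = 75978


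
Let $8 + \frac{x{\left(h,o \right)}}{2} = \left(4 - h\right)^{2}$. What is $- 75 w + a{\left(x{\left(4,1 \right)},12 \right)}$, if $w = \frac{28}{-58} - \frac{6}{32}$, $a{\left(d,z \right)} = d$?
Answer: $\frac{15901}{464} \approx 34.269$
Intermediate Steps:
$x{\left(h,o \right)} = -16 + 2 \left(4 - h\right)^{2}$
$w = - \frac{311}{464}$ ($w = 28 \left(- \frac{1}{58}\right) - \frac{3}{16} = - \frac{14}{29} - \frac{3}{16} = - \frac{311}{464} \approx -0.67026$)
$- 75 w + a{\left(x{\left(4,1 \right)},12 \right)} = \left(-75\right) \left(- \frac{311}{464}\right) - \left(16 - 2 \left(-4 + 4\right)^{2}\right) = \frac{23325}{464} - \left(16 - 2 \cdot 0^{2}\right) = \frac{23325}{464} + \left(-16 + 2 \cdot 0\right) = \frac{23325}{464} + \left(-16 + 0\right) = \frac{23325}{464} - 16 = \frac{15901}{464}$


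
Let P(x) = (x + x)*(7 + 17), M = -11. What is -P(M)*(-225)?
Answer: -118800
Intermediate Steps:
P(x) = 48*x (P(x) = (2*x)*24 = 48*x)
-P(M)*(-225) = -48*(-11)*(-225) = -(-528)*(-225) = -1*118800 = -118800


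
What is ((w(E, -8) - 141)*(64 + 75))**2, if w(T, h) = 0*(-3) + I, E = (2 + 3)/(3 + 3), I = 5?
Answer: 357361216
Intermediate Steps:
E = 5/6 ≈ 0.83333
w(T, h) = 5 (w(T, h) = 0*(-3) + 5 = 0 + 5 = 5)
((w(E, -8) - 141)*(64 + 75))**2 = ((5 - 141)*(64 + 75))**2 = (-136*139)**2 = (-18904)**2 = 357361216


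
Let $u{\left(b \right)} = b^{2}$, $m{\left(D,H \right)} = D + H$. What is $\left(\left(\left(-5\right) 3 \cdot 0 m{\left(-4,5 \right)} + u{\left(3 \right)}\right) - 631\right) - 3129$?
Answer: $-3751$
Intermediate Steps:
$\left(\left(\left(-5\right) 3 \cdot 0 m{\left(-4,5 \right)} + u{\left(3 \right)}\right) - 631\right) - 3129 = \left(\left(\left(-5\right) 3 \cdot 0 \left(-4 + 5\right) + 3^{2}\right) - 631\right) - 3129 = \left(\left(\left(-15\right) 0 \cdot 1 + 9\right) - 631\right) - 3129 = \left(\left(0 \cdot 1 + 9\right) - 631\right) - 3129 = \left(\left(0 + 9\right) - 631\right) - 3129 = \left(9 - 631\right) - 3129 = -622 - 3129 = -3751$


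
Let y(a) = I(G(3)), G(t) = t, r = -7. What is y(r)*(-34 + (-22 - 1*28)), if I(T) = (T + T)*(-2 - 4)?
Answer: 3024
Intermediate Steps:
I(T) = -12*T (I(T) = (2*T)*(-6) = -12*T)
y(a) = -36 (y(a) = -12*3 = -36)
y(r)*(-34 + (-22 - 1*28)) = -36*(-34 + (-22 - 1*28)) = -36*(-34 + (-22 - 28)) = -36*(-34 - 50) = -36*(-84) = 3024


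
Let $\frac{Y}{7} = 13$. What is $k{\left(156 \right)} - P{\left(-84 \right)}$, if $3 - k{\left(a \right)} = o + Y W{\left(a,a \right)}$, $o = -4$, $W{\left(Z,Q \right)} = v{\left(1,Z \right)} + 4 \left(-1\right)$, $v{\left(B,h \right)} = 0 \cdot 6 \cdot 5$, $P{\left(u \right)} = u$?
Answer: $455$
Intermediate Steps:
$Y = 91$ ($Y = 7 \cdot 13 = 91$)
$v{\left(B,h \right)} = 0$ ($v{\left(B,h \right)} = 0 \cdot 5 = 0$)
$W{\left(Z,Q \right)} = -4$ ($W{\left(Z,Q \right)} = 0 + 4 \left(-1\right) = 0 - 4 = -4$)
$k{\left(a \right)} = 371$ ($k{\left(a \right)} = 3 - \left(-4 + 91 \left(-4\right)\right) = 3 - \left(-4 - 364\right) = 3 - -368 = 3 + 368 = 371$)
$k{\left(156 \right)} - P{\left(-84 \right)} = 371 - -84 = 371 + 84 = 455$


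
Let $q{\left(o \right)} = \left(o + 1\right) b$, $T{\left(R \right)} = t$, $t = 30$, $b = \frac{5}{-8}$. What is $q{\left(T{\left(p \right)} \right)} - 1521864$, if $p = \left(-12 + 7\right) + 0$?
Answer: $- \frac{12175067}{8} \approx -1.5219 \cdot 10^{6}$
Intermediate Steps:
$b = - \frac{5}{8}$ ($b = 5 \left(- \frac{1}{8}\right) = - \frac{5}{8} \approx -0.625$)
$p = -5$ ($p = -5 + 0 = -5$)
$T{\left(R \right)} = 30$
$q{\left(o \right)} = - \frac{5}{8} - \frac{5 o}{8}$ ($q{\left(o \right)} = \left(o + 1\right) \left(- \frac{5}{8}\right) = \left(1 + o\right) \left(- \frac{5}{8}\right) = - \frac{5}{8} - \frac{5 o}{8}$)
$q{\left(T{\left(p \right)} \right)} - 1521864 = \left(- \frac{5}{8} - \frac{75}{4}\right) - 1521864 = - \frac{155}{8} - 1521864 = - \frac{12175067}{8}$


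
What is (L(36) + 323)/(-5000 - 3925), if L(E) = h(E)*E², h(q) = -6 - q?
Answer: 54109/8925 ≈ 6.0626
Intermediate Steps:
L(E) = E²*(-6 - E) (L(E) = (-6 - E)*E² = E²*(-6 - E))
(L(36) + 323)/(-5000 - 3925) = (36²*(-6 - 1*36) + 323)/(-5000 - 3925) = (1296*(-6 - 36) + 323)/(-8925) = (1296*(-42) + 323)*(-1/8925) = (-54432 + 323)*(-1/8925) = -54109*(-1/8925) = 54109/8925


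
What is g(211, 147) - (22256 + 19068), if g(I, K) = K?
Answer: -41177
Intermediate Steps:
g(211, 147) - (22256 + 19068) = 147 - (22256 + 19068) = 147 - 1*41324 = 147 - 41324 = -41177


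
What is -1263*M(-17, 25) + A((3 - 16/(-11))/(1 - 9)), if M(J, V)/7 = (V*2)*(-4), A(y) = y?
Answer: 155601551/88 ≈ 1.7682e+6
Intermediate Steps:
M(J, V) = -56*V (M(J, V) = 7*((V*2)*(-4)) = 7*((2*V)*(-4)) = 7*(-8*V) = -56*V)
-1263*M(-17, 25) + A((3 - 16/(-11))/(1 - 9)) = -(-70728)*25 + (3 - 16/(-11))/(1 - 9) = -1263*(-1400) + (3 - 16*(-1/11))/(-8) = 1768200 + (3 + 16/11)*(-⅛) = 1768200 + (49/11)*(-⅛) = 1768200 - 49/88 = 155601551/88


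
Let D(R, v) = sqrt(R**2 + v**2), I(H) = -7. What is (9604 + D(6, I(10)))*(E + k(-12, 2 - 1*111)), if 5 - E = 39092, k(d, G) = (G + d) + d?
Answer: -376668880 - 39220*sqrt(85) ≈ -3.7703e+8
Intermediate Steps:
k(d, G) = G + 2*d
E = -39087 (E = 5 - 1*39092 = 5 - 39092 = -39087)
(9604 + D(6, I(10)))*(E + k(-12, 2 - 1*111)) = (9604 + sqrt(6**2 + (-7)**2))*(-39087 + ((2 - 1*111) + 2*(-12))) = (9604 + sqrt(36 + 49))*(-39087 + ((2 - 111) - 24)) = (9604 + sqrt(85))*(-39087 + (-109 - 24)) = (9604 + sqrt(85))*(-39087 - 133) = (9604 + sqrt(85))*(-39220) = -376668880 - 39220*sqrt(85)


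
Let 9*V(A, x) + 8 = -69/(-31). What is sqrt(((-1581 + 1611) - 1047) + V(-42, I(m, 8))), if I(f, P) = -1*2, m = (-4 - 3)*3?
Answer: I*sqrt(8801582)/93 ≈ 31.9*I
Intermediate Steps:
m = -21 (m = -7*3 = -21)
I(f, P) = -2
V(A, x) = -179/279 (V(A, x) = -8/9 + (-69/(-31))/9 = -8/9 + (-69*(-1/31))/9 = -8/9 + (1/9)*(69/31) = -8/9 + 23/93 = -179/279)
sqrt(((-1581 + 1611) - 1047) + V(-42, I(m, 8))) = sqrt(((-1581 + 1611) - 1047) - 179/279) = sqrt((30 - 1047) - 179/279) = sqrt(-1017 - 179/279) = sqrt(-283922/279) = I*sqrt(8801582)/93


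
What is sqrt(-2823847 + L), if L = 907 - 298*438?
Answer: 2*I*sqrt(738366) ≈ 1718.6*I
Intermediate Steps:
L = -129617 (L = 907 - 130524 = -129617)
sqrt(-2823847 + L) = sqrt(-2823847 - 129617) = sqrt(-2953464) = 2*I*sqrt(738366)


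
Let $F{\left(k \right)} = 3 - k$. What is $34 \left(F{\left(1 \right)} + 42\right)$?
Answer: $1496$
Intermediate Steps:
$34 \left(F{\left(1 \right)} + 42\right) = 34 \left(\left(3 - 1\right) + 42\right) = 34 \left(2 + 42\right) = 34 \cdot 44 = 1496$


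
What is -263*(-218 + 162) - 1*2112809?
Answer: -2098081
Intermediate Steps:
-263*(-218 + 162) - 1*2112809 = -263*(-56) - 2112809 = 14728 - 2112809 = -2098081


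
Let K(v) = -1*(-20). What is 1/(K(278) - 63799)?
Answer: -1/63779 ≈ -1.5679e-5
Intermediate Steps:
K(v) = 20
1/(K(278) - 63799) = 1/(20 - 63799) = 1/(-63779) = -1/63779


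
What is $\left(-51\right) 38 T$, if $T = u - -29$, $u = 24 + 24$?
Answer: $-149226$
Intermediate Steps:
$u = 48$
$T = 77$ ($T = 48 - -29 = 48 + 29 = 77$)
$\left(-51\right) 38 T = \left(-51\right) 38 \cdot 77 = \left(-1938\right) 77 = -149226$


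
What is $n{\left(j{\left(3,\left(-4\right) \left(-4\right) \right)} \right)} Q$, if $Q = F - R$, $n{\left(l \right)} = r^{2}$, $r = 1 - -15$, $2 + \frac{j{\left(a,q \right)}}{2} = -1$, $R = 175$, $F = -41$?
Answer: $-55296$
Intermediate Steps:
$j{\left(a,q \right)} = -6$ ($j{\left(a,q \right)} = -4 + 2 \left(-1\right) = -4 - 2 = -6$)
$r = 16$ ($r = 1 + 15 = 16$)
$n{\left(l \right)} = 256$ ($n{\left(l \right)} = 16^{2} = 256$)
$Q = -216$ ($Q = -41 - 175 = -216$)
$n{\left(j{\left(3,\left(-4\right) \left(-4\right) \right)} \right)} Q = 256 \left(-216\right) = -55296$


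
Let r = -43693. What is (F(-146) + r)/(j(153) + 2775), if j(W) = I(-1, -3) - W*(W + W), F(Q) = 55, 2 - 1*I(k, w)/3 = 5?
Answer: 7273/7342 ≈ 0.99060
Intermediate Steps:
I(k, w) = -9 (I(k, w) = 6 - 3*5 = 6 - 15 = -9)
j(W) = -9 - 2*W**2 (j(W) = -9 - W*(W + W) = -9 - W*2*W = -9 - 2*W**2)
(F(-146) + r)/(j(153) + 2775) = (55 - 43693)/((-9 - 2*153**2) + 2775) = -43638/((-9 - 2*23409) + 2775) = -43638/((-9 - 46818) + 2775) = -43638/(-46827 + 2775) = -43638/(-44052) = -43638*(-1/44052) = 7273/7342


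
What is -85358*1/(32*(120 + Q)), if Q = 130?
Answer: -42679/4000 ≈ -10.670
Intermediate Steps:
-85358*1/(32*(120 + Q)) = -85358*1/(32*(120 + 130)) = -85358/(250*32) = -85358/8000 = -85358*1/8000 = -42679/4000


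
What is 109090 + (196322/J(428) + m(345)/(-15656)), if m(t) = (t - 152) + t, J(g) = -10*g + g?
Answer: 821975667559/7538364 ≈ 1.0904e+5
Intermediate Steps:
J(g) = -9*g
m(t) = -152 + 2*t (m(t) = (-152 + t) + t = -152 + 2*t)
109090 + (196322/J(428) + m(345)/(-15656)) = 109090 + (196322/((-9*428)) + (-152 + 2*345)/(-15656)) = 109090 + (196322/(-3852) + (-152 + 690)*(-1/15656)) = 109090 + (196322*(-1/3852) + 538*(-1/15656)) = 109090 + (-98161/1926 - 269/7828) = 109090 - 384461201/7538364 = 821975667559/7538364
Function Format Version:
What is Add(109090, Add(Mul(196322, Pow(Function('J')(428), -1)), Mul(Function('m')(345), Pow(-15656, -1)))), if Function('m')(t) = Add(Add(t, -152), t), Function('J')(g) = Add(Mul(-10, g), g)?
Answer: Rational(821975667559, 7538364) ≈ 1.0904e+5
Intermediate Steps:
Function('J')(g) = Mul(-9, g)
Function('m')(t) = Add(-152, Mul(2, t)) (Function('m')(t) = Add(Add(-152, t), t) = Add(-152, Mul(2, t)))
Add(109090, Add(Mul(196322, Pow(Function('J')(428), -1)), Mul(Function('m')(345), Pow(-15656, -1)))) = Add(109090, Add(Mul(196322, Pow(Mul(-9, 428), -1)), Mul(Add(-152, Mul(2, 345)), Pow(-15656, -1)))) = Add(109090, Add(Mul(196322, Pow(-3852, -1)), Mul(Add(-152, 690), Rational(-1, 15656)))) = Add(109090, Add(Mul(196322, Rational(-1, 3852)), Mul(538, Rational(-1, 15656)))) = Add(109090, Add(Rational(-98161, 1926), Rational(-269, 7828))) = Add(109090, Rational(-384461201, 7538364)) = Rational(821975667559, 7538364)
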